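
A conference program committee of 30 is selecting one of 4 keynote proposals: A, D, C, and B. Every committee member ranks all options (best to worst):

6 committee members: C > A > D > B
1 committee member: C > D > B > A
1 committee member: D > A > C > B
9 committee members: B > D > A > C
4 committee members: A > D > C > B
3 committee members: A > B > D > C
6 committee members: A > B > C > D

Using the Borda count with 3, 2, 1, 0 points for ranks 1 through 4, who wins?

A: 6·2 + 1·0 + 1·2 + 9·1 + 4·3 + 3·3 + 6·3 = 62
D: 6·1 + 1·2 + 1·3 + 9·2 + 4·2 + 3·1 + 6·0 = 40
C: 6·3 + 1·3 + 1·1 + 9·0 + 4·1 + 3·0 + 6·1 = 32
B: 6·0 + 1·1 + 1·0 + 9·3 + 4·0 + 3·2 + 6·2 = 46
A has the highest Borda score (62).

A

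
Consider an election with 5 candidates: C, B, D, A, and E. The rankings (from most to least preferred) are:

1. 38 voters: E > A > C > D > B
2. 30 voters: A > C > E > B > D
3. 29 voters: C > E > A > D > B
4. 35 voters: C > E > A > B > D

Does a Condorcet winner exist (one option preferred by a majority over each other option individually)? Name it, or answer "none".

none

Checking pairwise contests:
A beats C 68–64.
C beats B 132–0.
C beats D 132–0.
E beats A 102–30.
C beats E 94–38.
Every option loses at least one head-to-head, so there is no Condorcet winner.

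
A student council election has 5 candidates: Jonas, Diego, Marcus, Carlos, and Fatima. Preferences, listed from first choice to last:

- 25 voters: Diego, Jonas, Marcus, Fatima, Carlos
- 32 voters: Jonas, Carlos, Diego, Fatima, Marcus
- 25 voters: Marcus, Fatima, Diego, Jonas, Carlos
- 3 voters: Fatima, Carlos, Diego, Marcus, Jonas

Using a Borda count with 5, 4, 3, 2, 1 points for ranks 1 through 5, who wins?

Jonas

Jonas: 25·4 + 32·5 + 25·2 + 3·1 = 313
Diego: 25·5 + 32·3 + 25·3 + 3·3 = 305
Marcus: 25·3 + 32·1 + 25·5 + 3·2 = 238
Carlos: 25·1 + 32·4 + 25·1 + 3·4 = 190
Fatima: 25·2 + 32·2 + 25·4 + 3·5 = 229
Jonas has the highest Borda score (313).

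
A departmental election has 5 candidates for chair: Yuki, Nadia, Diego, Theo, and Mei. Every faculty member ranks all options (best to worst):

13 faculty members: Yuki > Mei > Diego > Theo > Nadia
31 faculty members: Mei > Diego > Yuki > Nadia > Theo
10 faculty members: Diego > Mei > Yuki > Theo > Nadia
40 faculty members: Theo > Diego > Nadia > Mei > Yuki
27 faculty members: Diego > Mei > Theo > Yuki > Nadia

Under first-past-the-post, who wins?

First-place votes: Yuki 13, Nadia 0, Diego 37, Theo 40, Mei 31.
Theo has the most first-place votes.

Theo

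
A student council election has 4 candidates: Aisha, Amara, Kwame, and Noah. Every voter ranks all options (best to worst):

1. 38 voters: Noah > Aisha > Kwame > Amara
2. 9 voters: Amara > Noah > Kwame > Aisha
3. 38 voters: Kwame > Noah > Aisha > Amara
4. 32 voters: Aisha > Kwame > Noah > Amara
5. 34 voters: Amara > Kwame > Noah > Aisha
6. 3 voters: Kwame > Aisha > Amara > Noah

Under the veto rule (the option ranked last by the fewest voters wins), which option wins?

Last-place votes: Aisha 43, Amara 108, Kwame 0, Noah 3.
Kwame is ranked last by the fewest voters, so Kwame wins.

Kwame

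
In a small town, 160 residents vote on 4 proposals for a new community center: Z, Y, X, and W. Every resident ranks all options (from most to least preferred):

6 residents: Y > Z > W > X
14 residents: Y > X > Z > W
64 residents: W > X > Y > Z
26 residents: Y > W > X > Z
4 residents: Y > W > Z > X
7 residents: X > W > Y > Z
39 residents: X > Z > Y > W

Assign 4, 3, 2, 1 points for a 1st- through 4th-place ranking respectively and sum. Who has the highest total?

X

Z: 6·3 + 14·2 + 64·1 + 26·1 + 4·2 + 7·1 + 39·3 = 268
Y: 6·4 + 14·4 + 64·2 + 26·4 + 4·4 + 7·2 + 39·2 = 420
X: 6·1 + 14·3 + 64·3 + 26·2 + 4·1 + 7·4 + 39·4 = 480
W: 6·2 + 14·1 + 64·4 + 26·3 + 4·3 + 7·3 + 39·1 = 432
X has the highest Borda score (480).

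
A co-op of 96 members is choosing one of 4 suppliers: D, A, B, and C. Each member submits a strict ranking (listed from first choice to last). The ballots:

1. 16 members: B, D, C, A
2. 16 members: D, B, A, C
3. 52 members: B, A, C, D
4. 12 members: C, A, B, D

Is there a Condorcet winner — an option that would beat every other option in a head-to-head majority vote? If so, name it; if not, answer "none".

B

B vs D: 80–16 for B.
B vs A: 84–12 for B.
B vs C: 84–12 for B.
B beats every other option head-to-head.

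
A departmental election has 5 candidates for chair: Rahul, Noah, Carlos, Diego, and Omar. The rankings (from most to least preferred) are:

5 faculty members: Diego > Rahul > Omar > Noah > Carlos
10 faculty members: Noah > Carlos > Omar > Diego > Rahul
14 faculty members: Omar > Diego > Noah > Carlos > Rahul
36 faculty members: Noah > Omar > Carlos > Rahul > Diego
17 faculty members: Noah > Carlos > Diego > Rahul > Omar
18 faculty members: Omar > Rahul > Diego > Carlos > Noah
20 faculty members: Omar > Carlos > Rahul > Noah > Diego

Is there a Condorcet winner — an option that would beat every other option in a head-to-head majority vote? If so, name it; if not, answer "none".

Noah vs Rahul: 77–43 for Noah.
Noah vs Carlos: 82–38 for Noah.
Noah vs Diego: 83–37 for Noah.
Noah vs Omar: 63–57 for Noah.
Noah beats every other option head-to-head.

Noah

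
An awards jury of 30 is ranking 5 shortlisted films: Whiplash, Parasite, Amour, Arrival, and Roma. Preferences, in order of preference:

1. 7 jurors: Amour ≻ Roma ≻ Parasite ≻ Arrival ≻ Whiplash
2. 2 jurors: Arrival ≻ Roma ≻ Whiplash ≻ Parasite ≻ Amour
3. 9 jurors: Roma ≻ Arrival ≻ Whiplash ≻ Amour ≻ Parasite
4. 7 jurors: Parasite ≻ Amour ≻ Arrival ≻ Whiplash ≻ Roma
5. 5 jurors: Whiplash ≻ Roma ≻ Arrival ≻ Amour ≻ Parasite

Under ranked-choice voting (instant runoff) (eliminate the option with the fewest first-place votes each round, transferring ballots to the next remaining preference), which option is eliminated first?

Round 1: Whiplash 5, Parasite 7, Amour 7, Arrival 2, Roma 9. Eliminate Arrival.

Arrival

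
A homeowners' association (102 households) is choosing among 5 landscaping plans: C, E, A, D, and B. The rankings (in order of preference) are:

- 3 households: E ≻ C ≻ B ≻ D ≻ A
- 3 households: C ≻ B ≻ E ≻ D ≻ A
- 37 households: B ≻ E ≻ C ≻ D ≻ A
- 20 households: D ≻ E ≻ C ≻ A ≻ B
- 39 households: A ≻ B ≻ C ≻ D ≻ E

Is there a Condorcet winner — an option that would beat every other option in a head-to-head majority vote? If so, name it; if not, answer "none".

none

Checking pairwise contests:
E beats C 60–42.
D beats E 59–43.
C beats A 63–39.
C beats D 82–20.
A beats B 59–43.
Every option loses at least one head-to-head, so there is no Condorcet winner.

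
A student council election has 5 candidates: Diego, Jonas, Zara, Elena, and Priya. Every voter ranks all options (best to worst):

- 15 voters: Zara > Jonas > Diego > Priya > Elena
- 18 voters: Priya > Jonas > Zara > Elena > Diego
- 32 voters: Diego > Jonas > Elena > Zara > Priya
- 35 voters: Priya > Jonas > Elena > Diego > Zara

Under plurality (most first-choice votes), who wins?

Priya

First-place votes: Diego 32, Jonas 0, Zara 15, Elena 0, Priya 53.
Priya has the most first-place votes.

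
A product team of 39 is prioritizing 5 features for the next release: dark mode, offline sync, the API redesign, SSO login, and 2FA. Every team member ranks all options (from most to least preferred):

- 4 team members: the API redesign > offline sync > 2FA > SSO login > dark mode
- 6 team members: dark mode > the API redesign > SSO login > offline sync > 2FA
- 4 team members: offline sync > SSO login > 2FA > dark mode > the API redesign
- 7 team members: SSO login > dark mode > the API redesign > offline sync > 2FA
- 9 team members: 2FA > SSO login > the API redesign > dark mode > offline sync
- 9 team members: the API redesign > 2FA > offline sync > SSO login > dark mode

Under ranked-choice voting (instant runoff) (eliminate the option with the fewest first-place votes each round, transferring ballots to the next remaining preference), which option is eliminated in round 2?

dark mode

Round 1: dark mode 6, offline sync 4, the API redesign 13, SSO login 7, 2FA 9. Eliminate offline sync.
Round 2: dark mode 6, the API redesign 13, SSO login 11, 2FA 9. Eliminate dark mode.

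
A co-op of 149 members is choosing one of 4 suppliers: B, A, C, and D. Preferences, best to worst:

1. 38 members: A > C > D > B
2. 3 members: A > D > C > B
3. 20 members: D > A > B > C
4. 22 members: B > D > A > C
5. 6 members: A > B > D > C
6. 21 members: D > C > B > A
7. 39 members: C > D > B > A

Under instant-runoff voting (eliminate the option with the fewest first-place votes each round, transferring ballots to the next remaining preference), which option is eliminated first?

B

Round 1: B 22, A 47, C 39, D 41. Eliminate B.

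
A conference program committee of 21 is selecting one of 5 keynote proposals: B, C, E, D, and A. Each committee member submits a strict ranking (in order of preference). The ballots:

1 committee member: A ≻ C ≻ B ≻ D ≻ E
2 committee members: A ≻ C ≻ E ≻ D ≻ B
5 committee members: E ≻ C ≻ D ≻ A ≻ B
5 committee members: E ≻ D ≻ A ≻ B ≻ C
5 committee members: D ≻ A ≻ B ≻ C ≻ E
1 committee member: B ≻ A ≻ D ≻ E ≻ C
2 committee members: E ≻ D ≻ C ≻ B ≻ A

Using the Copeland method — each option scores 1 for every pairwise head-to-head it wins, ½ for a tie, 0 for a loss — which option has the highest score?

E

B: beats C; loses to E, D, and A → score 1.
C: loses to B, E, D, and A → score 0.
E: beats B, C, D, and A → score 4.
D: beats B, C, and A; loses to E → score 3.
A: beats B and C; loses to E and D → score 2.
E has the best pairwise record.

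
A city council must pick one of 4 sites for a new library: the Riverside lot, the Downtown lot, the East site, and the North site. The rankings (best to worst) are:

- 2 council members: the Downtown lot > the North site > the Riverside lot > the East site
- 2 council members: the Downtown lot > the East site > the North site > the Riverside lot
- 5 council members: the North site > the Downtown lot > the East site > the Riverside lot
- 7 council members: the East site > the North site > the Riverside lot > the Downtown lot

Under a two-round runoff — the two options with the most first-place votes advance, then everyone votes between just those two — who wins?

Round 1 first-place votes: the Riverside lot 0, the Downtown lot 4, the East site 7, the North site 5.
the East site and the North site advance.
Runoff: the East site is preferred to the North site by 9 voters; the North site by 7.
the East site wins the runoff.

the East site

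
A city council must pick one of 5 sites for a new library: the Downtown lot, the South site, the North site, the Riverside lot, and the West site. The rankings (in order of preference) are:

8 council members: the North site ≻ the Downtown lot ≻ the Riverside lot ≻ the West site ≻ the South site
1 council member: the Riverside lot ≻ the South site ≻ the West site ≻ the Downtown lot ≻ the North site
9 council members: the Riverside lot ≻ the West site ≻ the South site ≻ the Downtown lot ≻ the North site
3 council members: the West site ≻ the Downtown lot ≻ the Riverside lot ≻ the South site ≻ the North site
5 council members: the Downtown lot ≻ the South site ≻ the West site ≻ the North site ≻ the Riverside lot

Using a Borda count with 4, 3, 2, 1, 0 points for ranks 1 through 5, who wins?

the Downtown lot

the Downtown lot: 8·3 + 1·1 + 9·1 + 3·3 + 5·4 = 63
the South site: 8·0 + 1·3 + 9·2 + 3·1 + 5·3 = 39
the North site: 8·4 + 1·0 + 9·0 + 3·0 + 5·1 = 37
the Riverside lot: 8·2 + 1·4 + 9·4 + 3·2 + 5·0 = 62
the West site: 8·1 + 1·2 + 9·3 + 3·4 + 5·2 = 59
the Downtown lot has the highest Borda score (63).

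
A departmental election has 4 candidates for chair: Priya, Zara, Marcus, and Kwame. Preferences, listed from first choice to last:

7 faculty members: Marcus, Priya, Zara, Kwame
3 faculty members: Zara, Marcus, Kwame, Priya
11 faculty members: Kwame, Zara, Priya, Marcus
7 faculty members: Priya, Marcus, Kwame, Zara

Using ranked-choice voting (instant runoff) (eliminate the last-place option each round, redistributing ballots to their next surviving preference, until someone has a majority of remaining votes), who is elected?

Round 1: Priya 7, Zara 3, Marcus 7, Kwame 11. Eliminate Zara.
Round 2: Priya 7, Marcus 10, Kwame 11. Eliminate Priya.
Round 3: Marcus 17, Kwame 11. Marcus has a majority.

Marcus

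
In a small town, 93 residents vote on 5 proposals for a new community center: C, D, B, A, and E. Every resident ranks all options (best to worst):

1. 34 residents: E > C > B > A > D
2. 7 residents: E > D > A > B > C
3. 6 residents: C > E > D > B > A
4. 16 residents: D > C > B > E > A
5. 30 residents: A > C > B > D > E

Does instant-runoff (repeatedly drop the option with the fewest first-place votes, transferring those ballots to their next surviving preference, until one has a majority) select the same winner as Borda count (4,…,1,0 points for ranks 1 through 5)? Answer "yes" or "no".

Instant-runoff — R1 C 6, D 16, B 0, A 30, E 41 (B out); R2 C 6, D 16, A 30, E 41 (C out); R3 D 16, A 30, E 47 (E winner). Winner: E.
Borda — scores: C 264, D 127, B 173, A 168, E 198. Winner: C.
The two methods disagree.

no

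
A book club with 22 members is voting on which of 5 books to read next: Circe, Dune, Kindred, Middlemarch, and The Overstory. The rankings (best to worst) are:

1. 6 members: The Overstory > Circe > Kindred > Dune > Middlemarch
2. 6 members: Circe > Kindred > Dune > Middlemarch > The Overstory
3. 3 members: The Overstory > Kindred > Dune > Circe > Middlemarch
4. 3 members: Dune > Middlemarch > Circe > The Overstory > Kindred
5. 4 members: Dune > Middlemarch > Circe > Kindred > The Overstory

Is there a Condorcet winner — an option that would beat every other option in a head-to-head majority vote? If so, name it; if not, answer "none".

Circe

Circe vs Dune: 12–10 for Circe.
Circe vs Kindred: 19–3 for Circe.
Circe vs Middlemarch: 15–7 for Circe.
Circe vs The Overstory: 13–9 for Circe.
Circe beats every other option head-to-head.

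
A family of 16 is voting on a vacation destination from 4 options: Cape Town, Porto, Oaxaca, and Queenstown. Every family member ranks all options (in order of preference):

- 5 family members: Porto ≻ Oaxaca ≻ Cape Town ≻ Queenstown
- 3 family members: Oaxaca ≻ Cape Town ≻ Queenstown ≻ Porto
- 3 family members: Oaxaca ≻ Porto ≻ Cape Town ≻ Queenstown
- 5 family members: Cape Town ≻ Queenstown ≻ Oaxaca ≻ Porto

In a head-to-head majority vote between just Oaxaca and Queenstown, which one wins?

Voters preferring Oaxaca to Queenstown: 11; preferring Queenstown to Oaxaca: 5.
Oaxaca wins the head-to-head.

Oaxaca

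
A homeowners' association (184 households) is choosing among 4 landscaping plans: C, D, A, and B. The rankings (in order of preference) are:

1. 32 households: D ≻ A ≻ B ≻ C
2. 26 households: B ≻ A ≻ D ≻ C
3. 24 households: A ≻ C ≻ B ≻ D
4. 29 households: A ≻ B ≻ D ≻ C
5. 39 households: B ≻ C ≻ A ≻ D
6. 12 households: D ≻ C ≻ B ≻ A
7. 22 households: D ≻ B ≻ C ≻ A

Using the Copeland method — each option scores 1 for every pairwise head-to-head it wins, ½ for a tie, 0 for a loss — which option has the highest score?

B

C: loses to D, A, and B → score 0.
D: beats C; loses to A and B → score 1.
A: beats C and D; loses to B → score 2.
B: beats C, D, and A → score 3.
B has the best pairwise record.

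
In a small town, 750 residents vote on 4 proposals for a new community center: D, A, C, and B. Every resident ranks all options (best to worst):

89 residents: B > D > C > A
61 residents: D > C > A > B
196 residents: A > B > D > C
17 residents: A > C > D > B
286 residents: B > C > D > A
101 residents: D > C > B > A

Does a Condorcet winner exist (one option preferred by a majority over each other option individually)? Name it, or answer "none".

B vs D: 571–179 for B.
B vs A: 476–274 for B.
B vs C: 571–179 for B.
B beats every other option head-to-head.

B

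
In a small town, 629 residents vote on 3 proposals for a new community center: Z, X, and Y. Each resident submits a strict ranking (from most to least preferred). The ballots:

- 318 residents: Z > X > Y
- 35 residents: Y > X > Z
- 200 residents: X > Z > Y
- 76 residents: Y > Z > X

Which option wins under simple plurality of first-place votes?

First-place votes: Z 318, X 200, Y 111.
Z has the most first-place votes.

Z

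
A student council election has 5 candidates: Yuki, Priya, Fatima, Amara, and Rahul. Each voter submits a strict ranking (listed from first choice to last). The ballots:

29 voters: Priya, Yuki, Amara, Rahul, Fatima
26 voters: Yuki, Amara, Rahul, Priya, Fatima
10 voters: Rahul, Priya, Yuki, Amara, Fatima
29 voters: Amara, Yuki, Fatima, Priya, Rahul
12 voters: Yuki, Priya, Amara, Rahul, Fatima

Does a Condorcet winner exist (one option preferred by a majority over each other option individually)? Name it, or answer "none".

Yuki vs Priya: 67–39 for Yuki.
Yuki vs Fatima: 106–0 for Yuki.
Yuki vs Amara: 77–29 for Yuki.
Yuki vs Rahul: 96–10 for Yuki.
Yuki beats every other option head-to-head.

Yuki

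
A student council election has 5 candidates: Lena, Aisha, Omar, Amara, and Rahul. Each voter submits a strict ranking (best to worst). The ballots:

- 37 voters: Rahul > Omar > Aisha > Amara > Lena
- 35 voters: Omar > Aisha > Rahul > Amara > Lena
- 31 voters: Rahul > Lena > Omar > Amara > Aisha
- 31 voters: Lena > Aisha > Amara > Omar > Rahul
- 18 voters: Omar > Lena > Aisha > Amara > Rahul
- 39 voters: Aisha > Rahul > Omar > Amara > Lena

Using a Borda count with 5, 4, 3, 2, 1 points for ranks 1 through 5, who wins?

Lena: 37·1 + 35·1 + 31·4 + 31·5 + 18·4 + 39·1 = 462
Aisha: 37·3 + 35·4 + 31·1 + 31·4 + 18·3 + 39·5 = 655
Omar: 37·4 + 35·5 + 31·3 + 31·2 + 18·5 + 39·3 = 685
Amara: 37·2 + 35·2 + 31·2 + 31·3 + 18·2 + 39·2 = 413
Rahul: 37·5 + 35·3 + 31·5 + 31·1 + 18·1 + 39·4 = 650
Omar has the highest Borda score (685).

Omar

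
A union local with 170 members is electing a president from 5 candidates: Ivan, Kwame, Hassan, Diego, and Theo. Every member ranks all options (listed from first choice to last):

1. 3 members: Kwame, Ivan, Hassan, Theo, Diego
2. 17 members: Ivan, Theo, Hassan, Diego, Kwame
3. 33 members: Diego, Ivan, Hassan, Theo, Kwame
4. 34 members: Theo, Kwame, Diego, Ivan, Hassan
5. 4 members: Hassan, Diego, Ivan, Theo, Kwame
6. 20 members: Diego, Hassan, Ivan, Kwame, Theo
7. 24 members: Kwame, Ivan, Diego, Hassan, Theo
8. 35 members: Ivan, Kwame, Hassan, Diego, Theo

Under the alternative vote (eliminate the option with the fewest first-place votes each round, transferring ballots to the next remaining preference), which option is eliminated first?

Round 1: Ivan 52, Kwame 27, Hassan 4, Diego 53, Theo 34. Eliminate Hassan.

Hassan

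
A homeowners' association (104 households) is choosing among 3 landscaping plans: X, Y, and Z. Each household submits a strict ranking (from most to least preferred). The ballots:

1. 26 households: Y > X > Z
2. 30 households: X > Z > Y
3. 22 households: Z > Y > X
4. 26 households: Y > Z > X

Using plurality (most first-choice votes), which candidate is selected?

Y

First-place votes: X 30, Y 52, Z 22.
Y has the most first-place votes.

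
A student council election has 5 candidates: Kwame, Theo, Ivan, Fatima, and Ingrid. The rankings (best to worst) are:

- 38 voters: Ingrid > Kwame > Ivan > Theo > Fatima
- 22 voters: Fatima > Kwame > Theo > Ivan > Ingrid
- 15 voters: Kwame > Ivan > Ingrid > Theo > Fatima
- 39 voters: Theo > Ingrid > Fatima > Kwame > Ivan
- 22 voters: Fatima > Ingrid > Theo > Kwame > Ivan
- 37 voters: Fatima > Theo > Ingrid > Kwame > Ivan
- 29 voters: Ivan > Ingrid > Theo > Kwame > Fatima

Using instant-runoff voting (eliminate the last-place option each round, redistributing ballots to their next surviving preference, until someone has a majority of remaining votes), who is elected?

Round 1: Kwame 15, Theo 39, Ivan 29, Fatima 81, Ingrid 38. Eliminate Kwame.
Round 2: Theo 39, Ivan 44, Fatima 81, Ingrid 38. Eliminate Ingrid.
Round 3: Theo 39, Ivan 82, Fatima 81. Eliminate Theo.
Round 4: Ivan 82, Fatima 120. Fatima has a majority.

Fatima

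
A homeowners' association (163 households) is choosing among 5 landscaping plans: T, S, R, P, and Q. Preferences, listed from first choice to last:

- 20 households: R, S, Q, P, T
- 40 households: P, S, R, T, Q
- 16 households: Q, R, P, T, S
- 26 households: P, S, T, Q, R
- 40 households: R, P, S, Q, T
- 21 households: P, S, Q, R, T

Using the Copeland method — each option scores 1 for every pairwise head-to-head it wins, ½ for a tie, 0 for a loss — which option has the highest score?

P

T: loses to S, R, P, and Q → score 0.
S: beats T, R, and Q; loses to P → score 3.
R: beats T and Q; loses to S and P → score 2.
P: beats T, S, R, and Q → score 4.
Q: beats T; loses to S, R, and P → score 1.
P has the best pairwise record.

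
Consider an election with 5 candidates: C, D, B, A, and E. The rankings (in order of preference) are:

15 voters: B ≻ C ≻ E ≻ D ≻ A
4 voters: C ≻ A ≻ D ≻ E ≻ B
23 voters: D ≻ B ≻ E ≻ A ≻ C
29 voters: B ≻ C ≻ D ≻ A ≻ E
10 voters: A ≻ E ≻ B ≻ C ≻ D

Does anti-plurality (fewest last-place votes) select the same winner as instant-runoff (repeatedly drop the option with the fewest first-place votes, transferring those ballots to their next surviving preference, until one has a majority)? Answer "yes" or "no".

Anti-plurality — last-place votes: C 23, D 10, B 4, A 15, E 29. Winner: B.
Instant-runoff — R1 C 4, D 23, B 44, A 10, E 0 (B winner). Winner: B.
The two methods agree.

yes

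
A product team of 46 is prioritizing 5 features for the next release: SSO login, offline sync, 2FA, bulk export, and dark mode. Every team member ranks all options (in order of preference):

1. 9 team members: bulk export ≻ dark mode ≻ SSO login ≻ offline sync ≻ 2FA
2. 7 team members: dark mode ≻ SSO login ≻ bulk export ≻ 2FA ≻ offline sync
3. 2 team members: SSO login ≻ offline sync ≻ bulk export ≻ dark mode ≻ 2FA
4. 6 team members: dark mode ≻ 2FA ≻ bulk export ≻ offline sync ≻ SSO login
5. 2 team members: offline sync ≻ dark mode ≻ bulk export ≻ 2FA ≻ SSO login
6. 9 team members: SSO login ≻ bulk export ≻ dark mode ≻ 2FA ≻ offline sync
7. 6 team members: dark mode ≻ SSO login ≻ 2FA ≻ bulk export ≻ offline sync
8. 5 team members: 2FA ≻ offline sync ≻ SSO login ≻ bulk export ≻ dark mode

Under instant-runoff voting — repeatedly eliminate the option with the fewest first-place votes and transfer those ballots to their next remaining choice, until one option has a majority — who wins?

Round 1: SSO login 11, offline sync 2, 2FA 5, bulk export 9, dark mode 19. Eliminate offline sync.
Round 2: SSO login 11, 2FA 5, bulk export 9, dark mode 21. Eliminate 2FA.
Round 3: SSO login 16, bulk export 9, dark mode 21. Eliminate bulk export.
Round 4: SSO login 16, dark mode 30. Dark mode has a majority.

dark mode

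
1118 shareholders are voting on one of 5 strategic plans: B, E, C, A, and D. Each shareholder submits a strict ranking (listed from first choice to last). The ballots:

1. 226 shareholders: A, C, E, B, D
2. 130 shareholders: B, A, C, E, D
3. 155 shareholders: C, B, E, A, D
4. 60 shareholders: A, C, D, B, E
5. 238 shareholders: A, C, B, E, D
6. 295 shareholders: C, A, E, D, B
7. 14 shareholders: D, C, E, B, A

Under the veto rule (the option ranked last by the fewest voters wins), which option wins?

C

Last-place votes: B 295, E 60, C 0, A 14, D 749.
C is ranked last by the fewest voters, so C wins.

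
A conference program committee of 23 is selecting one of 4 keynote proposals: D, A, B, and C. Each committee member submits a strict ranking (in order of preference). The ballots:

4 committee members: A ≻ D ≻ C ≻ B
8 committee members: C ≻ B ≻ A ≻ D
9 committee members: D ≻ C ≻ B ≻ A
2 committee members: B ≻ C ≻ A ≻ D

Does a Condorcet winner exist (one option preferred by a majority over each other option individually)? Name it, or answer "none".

Checking pairwise contests:
A beats D 14–9.
B beats A 19–4.
D beats B 13–10.
D beats C 13–10.
Every option loses at least one head-to-head, so there is no Condorcet winner.

none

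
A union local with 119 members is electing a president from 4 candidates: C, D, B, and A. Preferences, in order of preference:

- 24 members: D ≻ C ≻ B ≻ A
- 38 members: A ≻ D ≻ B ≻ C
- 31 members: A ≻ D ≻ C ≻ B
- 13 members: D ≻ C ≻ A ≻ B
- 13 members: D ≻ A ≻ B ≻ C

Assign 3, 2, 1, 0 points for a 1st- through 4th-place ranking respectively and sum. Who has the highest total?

D

C: 24·2 + 38·0 + 31·1 + 13·2 + 13·0 = 105
D: 24·3 + 38·2 + 31·2 + 13·3 + 13·3 = 288
B: 24·1 + 38·1 + 31·0 + 13·0 + 13·1 = 75
A: 24·0 + 38·3 + 31·3 + 13·1 + 13·2 = 246
D has the highest Borda score (288).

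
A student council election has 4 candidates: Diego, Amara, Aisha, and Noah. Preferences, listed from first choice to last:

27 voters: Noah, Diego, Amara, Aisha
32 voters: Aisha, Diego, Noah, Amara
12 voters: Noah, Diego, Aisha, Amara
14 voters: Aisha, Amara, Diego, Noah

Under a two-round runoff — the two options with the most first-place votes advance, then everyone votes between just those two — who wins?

Round 1 first-place votes: Diego 0, Amara 0, Aisha 46, Noah 39.
Aisha and Noah advance.
Runoff: Aisha is preferred to Noah by 46 voters; Noah by 39.
Aisha wins the runoff.

Aisha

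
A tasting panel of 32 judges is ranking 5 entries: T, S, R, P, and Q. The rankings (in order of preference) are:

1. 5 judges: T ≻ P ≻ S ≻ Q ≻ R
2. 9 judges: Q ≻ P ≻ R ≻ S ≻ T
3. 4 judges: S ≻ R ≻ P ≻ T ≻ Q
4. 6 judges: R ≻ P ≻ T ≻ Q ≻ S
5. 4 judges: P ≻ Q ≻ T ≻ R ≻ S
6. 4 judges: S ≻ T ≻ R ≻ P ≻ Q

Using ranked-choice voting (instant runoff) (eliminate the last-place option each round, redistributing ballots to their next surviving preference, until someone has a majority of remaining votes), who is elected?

Round 1: T 5, S 8, R 6, P 4, Q 9. Eliminate P.
Round 2: T 5, S 8, R 6, Q 13. Eliminate T.
Round 3: S 13, R 6, Q 13. Eliminate R.
Round 4: S 13, Q 19. Q has a majority.

Q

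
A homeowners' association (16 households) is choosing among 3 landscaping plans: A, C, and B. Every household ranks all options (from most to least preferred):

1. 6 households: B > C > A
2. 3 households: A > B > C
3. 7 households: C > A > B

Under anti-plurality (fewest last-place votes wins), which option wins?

Last-place votes: A 6, C 3, B 7.
C is ranked last by the fewest voters, so C wins.

C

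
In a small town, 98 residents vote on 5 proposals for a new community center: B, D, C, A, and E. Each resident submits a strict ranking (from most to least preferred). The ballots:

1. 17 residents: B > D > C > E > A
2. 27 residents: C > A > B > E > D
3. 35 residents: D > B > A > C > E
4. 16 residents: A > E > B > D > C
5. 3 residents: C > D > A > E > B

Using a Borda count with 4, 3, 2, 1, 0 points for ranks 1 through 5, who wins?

B

B: 17·4 + 27·2 + 35·3 + 16·2 + 3·0 = 259
D: 17·3 + 27·0 + 35·4 + 16·1 + 3·3 = 216
C: 17·2 + 27·4 + 35·1 + 16·0 + 3·4 = 189
A: 17·0 + 27·3 + 35·2 + 16·4 + 3·2 = 221
E: 17·1 + 27·1 + 35·0 + 16·3 + 3·1 = 95
B has the highest Borda score (259).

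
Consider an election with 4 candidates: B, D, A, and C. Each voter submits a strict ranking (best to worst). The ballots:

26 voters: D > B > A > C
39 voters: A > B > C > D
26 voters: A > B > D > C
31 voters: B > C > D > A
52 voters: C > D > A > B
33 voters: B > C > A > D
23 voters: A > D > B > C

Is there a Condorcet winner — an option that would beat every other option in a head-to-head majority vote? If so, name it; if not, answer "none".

Checking pairwise contests:
A beats B 140–90.
B beats D 129–101.
C beats A 116–114.
B beats C 178–52.
Every option loses at least one head-to-head, so there is no Condorcet winner.

none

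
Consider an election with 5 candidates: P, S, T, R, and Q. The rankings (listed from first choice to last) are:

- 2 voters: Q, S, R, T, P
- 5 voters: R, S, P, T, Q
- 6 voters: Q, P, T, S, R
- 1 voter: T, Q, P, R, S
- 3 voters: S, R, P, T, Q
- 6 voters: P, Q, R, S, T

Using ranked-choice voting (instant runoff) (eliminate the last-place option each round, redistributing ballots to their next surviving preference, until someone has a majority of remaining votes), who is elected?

Q

Round 1: P 6, S 3, T 1, R 5, Q 8. Eliminate T.
Round 2: P 6, S 3, R 5, Q 9. Eliminate S.
Round 3: P 6, R 8, Q 9. Eliminate P.
Round 4: R 8, Q 15. Q has a majority.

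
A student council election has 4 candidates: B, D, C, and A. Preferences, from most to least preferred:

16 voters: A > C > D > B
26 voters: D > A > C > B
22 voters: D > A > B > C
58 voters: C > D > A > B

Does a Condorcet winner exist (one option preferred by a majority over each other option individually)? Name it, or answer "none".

none

Checking pairwise contests:
D beats B 122–0.
C beats D 74–48.
A beats C 64–58.
D beats A 106–16.
Every option loses at least one head-to-head, so there is no Condorcet winner.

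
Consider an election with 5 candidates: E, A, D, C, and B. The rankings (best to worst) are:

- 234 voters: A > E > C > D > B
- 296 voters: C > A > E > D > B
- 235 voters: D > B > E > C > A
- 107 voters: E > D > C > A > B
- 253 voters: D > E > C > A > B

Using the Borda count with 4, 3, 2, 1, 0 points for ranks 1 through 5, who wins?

E: 234·3 + 296·2 + 235·2 + 107·4 + 253·3 = 2951
A: 234·4 + 296·3 + 235·0 + 107·1 + 253·1 = 2184
D: 234·1 + 296·1 + 235·4 + 107·3 + 253·4 = 2803
C: 234·2 + 296·4 + 235·1 + 107·2 + 253·2 = 2607
B: 234·0 + 296·0 + 235·3 + 107·0 + 253·0 = 705
E has the highest Borda score (2951).

E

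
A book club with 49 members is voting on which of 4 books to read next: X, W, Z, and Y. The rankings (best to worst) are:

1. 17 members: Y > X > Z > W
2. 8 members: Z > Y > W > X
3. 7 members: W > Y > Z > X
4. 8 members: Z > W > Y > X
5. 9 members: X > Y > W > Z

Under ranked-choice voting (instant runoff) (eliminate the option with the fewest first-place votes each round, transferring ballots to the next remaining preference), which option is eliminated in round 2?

Round 1: X 9, W 7, Z 16, Y 17. Eliminate W.
Round 2: X 9, Z 16, Y 24. Eliminate X.

X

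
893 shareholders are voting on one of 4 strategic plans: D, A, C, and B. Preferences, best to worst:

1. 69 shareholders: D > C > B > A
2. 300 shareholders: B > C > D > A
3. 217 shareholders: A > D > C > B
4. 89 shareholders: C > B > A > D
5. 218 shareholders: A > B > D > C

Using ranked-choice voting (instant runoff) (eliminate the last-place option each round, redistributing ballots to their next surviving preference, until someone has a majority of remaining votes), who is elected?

Round 1: D 69, A 435, C 89, B 300. Eliminate D.
Round 2: A 435, C 158, B 300. Eliminate C.
Round 3: A 435, B 458. B has a majority.

B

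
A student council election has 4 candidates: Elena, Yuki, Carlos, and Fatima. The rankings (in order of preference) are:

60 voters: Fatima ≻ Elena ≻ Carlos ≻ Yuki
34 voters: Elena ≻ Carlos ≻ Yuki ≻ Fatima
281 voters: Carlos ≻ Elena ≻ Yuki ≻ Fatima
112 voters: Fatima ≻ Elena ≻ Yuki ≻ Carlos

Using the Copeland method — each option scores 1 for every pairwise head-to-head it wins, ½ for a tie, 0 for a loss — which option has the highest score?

Elena: beats Yuki and Fatima; loses to Carlos → score 2.
Yuki: beats Fatima; loses to Elena and Carlos → score 1.
Carlos: beats Elena, Yuki, and Fatima → score 3.
Fatima: loses to Elena, Yuki, and Carlos → score 0.
Carlos has the best pairwise record.

Carlos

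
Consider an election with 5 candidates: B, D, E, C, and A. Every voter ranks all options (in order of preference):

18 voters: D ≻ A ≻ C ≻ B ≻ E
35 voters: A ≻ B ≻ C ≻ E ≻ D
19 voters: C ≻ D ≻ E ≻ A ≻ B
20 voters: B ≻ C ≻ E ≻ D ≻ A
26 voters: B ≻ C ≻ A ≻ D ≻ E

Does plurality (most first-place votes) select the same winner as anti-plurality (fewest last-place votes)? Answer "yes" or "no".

Plurality — first-place votes: B 46, D 18, E 0, C 19, A 35. Winner: B.
Anti-plurality — last-place votes: B 19, D 35, E 44, C 0, A 20. Winner: C.
The two methods disagree.

no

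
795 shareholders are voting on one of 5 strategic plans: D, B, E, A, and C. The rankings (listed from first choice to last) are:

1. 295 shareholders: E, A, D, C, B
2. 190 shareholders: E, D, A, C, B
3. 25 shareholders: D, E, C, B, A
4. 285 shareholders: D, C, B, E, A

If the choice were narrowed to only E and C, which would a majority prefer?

E

Voters preferring E to C: 510; preferring C to E: 285.
E wins the head-to-head.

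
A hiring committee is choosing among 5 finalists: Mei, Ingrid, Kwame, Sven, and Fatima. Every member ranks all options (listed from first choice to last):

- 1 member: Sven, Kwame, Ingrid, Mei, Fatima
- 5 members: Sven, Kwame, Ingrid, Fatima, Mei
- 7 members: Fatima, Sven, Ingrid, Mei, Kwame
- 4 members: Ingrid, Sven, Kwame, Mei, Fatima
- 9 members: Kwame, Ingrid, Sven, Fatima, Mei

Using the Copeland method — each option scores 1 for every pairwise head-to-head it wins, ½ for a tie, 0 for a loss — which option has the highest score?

Mei: loses to Ingrid, Kwame, Sven, and Fatima → score 0.
Ingrid: beats Mei and Fatima; ties Sven; loses to Kwame → score 2.5.
Kwame: beats Mei, Ingrid, and Fatima; loses to Sven → score 3.
Sven: beats Mei, Kwame, and Fatima; ties Ingrid → score 3.5.
Fatima: beats Mei; loses to Ingrid, Kwame, and Sven → score 1.
Sven has the best pairwise record.

Sven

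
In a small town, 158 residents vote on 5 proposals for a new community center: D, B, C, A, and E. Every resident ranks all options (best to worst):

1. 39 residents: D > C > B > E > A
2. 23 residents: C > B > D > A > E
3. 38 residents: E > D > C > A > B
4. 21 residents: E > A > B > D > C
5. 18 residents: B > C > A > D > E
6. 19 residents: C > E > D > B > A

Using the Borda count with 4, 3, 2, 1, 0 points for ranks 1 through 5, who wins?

C

D: 39·4 + 23·2 + 38·3 + 21·1 + 18·1 + 19·2 = 393
B: 39·2 + 23·3 + 38·0 + 21·2 + 18·4 + 19·1 = 280
C: 39·3 + 23·4 + 38·2 + 21·0 + 18·3 + 19·4 = 415
A: 39·0 + 23·1 + 38·1 + 21·3 + 18·2 + 19·0 = 160
E: 39·1 + 23·0 + 38·4 + 21·4 + 18·0 + 19·3 = 332
C has the highest Borda score (415).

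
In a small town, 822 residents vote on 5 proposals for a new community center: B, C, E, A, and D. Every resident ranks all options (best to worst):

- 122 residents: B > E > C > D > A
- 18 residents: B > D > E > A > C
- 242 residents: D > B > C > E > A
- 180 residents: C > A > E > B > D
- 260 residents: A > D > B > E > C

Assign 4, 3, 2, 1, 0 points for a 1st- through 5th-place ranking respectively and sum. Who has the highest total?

B

B: 122·4 + 18·4 + 242·3 + 180·1 + 260·2 = 1986
C: 122·2 + 18·0 + 242·2 + 180·4 + 260·0 = 1448
E: 122·3 + 18·2 + 242·1 + 180·2 + 260·1 = 1264
A: 122·0 + 18·1 + 242·0 + 180·3 + 260·4 = 1598
D: 122·1 + 18·3 + 242·4 + 180·0 + 260·3 = 1924
B has the highest Borda score (1986).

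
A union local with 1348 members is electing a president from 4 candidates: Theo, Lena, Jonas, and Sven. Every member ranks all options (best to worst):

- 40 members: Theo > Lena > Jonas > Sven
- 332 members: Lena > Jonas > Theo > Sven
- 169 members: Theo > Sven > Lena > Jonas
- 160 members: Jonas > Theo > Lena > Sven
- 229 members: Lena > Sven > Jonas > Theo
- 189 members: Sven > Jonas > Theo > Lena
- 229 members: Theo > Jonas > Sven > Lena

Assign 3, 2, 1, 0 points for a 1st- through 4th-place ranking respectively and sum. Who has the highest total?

Jonas

Theo: 40·3 + 332·1 + 169·3 + 160·2 + 229·0 + 189·1 + 229·3 = 2155
Lena: 40·2 + 332·3 + 169·1 + 160·1 + 229·3 + 189·0 + 229·0 = 2092
Jonas: 40·1 + 332·2 + 169·0 + 160·3 + 229·1 + 189·2 + 229·2 = 2249
Sven: 40·0 + 332·0 + 169·2 + 160·0 + 229·2 + 189·3 + 229·1 = 1592
Jonas has the highest Borda score (2249).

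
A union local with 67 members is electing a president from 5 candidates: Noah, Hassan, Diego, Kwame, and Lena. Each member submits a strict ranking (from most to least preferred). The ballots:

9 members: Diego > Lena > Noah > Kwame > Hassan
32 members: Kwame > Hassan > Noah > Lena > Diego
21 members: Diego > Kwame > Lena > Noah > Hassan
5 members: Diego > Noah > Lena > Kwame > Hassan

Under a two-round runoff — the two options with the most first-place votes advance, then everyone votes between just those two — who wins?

Diego

Round 1 first-place votes: Noah 0, Hassan 0, Diego 35, Kwame 32, Lena 0.
Diego and Kwame advance.
Runoff: Diego is preferred to Kwame by 35 voters; Kwame by 32.
Diego wins the runoff.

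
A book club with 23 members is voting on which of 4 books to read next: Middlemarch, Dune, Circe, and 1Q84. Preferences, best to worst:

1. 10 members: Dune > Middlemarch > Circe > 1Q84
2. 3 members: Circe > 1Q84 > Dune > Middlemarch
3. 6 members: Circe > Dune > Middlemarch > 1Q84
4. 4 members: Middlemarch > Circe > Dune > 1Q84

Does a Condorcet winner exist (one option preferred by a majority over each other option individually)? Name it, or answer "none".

Checking pairwise contests:
Dune beats Middlemarch 19–4.
Circe beats Dune 13–10.
Middlemarch beats Circe 14–9.
Middlemarch beats 1Q84 20–3.
Every option loses at least one head-to-head, so there is no Condorcet winner.

none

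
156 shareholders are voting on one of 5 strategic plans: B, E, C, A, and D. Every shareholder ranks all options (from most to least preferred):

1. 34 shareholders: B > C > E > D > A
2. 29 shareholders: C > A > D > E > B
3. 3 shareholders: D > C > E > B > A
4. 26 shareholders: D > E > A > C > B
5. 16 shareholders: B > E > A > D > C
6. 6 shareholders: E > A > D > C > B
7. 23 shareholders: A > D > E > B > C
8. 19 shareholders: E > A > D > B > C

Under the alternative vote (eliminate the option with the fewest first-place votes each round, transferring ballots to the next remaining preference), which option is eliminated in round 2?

Round 1: B 50, E 25, C 29, A 23, D 29. Eliminate A.
Round 2: B 50, E 25, C 29, D 52. Eliminate E.

E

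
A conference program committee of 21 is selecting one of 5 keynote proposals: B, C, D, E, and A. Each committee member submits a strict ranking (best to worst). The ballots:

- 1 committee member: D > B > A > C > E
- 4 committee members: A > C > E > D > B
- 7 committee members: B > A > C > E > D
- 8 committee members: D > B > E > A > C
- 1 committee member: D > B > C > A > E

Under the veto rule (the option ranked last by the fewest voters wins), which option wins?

Last-place votes: B 4, C 8, D 7, E 2, A 0.
A is ranked last by the fewest voters, so A wins.

A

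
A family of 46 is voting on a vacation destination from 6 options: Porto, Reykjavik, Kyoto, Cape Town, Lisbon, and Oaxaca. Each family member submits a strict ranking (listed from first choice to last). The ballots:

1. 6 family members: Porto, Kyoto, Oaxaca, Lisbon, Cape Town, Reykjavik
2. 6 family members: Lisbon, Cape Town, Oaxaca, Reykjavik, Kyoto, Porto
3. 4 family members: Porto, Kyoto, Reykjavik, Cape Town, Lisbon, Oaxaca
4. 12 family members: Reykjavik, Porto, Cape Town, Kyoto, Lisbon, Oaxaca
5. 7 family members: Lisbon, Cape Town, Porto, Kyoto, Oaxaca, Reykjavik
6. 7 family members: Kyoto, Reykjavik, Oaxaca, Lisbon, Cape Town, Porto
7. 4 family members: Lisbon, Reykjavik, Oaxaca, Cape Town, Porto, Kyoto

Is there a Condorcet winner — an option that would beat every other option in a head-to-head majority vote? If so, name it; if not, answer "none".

Checking pairwise contests:
Reykjavik beats Porto 29–17.
Kyoto beats Reykjavik 24–22.
Porto beats Kyoto 33–13.
Reykjavik beats Cape Town 27–19.
Kyoto beats Lisbon 29–17.
Porto beats Oaxaca 29–17.
Every option loses at least one head-to-head, so there is no Condorcet winner.

none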